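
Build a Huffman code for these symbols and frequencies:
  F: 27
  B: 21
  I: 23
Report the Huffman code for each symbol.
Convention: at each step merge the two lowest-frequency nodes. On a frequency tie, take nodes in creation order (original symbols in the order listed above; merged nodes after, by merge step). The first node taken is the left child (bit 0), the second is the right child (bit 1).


Huffman tree construction:
Step 1: Merge B(21) + I(23) = 44
Step 2: Merge F(27) + (B+I)(44) = 71
Read each symbol's code off the tree from the root (left child = 0, right child = 1).

Codes:
  F: 0 (length 1)
  B: 10 (length 2)
  I: 11 (length 2)
Average code length: 115/71 = 1.6197 bits/symbol


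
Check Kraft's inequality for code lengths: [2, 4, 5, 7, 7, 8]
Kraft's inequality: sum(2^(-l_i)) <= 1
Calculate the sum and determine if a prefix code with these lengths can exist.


Sum = 2^(-2) + 2^(-4) + 2^(-5) + 2^(-7) + 2^(-7) + 2^(-8)
    = 0.25 + 0.0625 + 0.03125 + 0.0078125 + 0.0078125 + 0.00390625
    = 93/256 = 0.36328125
Since 0.36328125 <= 1, Kraft's inequality IS satisfied.
A prefix code with these lengths CAN exist.

Kraft sum = 0.36328125. Satisfied.


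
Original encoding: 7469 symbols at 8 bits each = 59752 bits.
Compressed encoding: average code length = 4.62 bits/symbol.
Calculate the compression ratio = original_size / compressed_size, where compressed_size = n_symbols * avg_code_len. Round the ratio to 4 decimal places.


original_size = n_symbols * orig_bits = 7469 * 8 = 59752 bits
compressed_size = n_symbols * avg_code_len = 7469 * 4.62 = 34506.78 bits
ratio = original_size / compressed_size = 59752 / 34506.78 = 1.7316

Compression ratio = 1.7316


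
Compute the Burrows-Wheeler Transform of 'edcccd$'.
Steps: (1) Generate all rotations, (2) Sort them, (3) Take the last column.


Rotations (sorted):
  0: $edcccd -> last char: d
  1: cccd$ed -> last char: d
  2: ccd$edc -> last char: c
  3: cd$edcc -> last char: c
  4: d$edccc -> last char: c
  5: dcccd$e -> last char: e
  6: edcccd$ -> last char: $


BWT = ddccce$


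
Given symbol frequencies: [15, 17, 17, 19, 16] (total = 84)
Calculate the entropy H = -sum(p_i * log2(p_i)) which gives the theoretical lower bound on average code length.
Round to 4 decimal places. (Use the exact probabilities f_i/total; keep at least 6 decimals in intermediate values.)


Per-symbol terms -p_i * log2(p_i) with p_i = f_i/84:
  p = 15/84 = 0.178571: log2(p) = -2.485427, -p*log2(p) = 0.443826
  p = 17/84 = 0.202381: log2(p) = -2.304855, -p*log2(p) = 0.466459
  p = 17/84 = 0.202381: log2(p) = -2.304855, -p*log2(p) = 0.466459
  p = 19/84 = 0.226190: log2(p) = -2.144390, -p*log2(p) = 0.485041
  p = 16/84 = 0.190476: log2(p) = -2.392317, -p*log2(p) = 0.455680
H = 0.443826 + 0.466459 + 0.466459 + 0.485041 + 0.455680 = 2.317465

H = 2.3175 bits/symbol


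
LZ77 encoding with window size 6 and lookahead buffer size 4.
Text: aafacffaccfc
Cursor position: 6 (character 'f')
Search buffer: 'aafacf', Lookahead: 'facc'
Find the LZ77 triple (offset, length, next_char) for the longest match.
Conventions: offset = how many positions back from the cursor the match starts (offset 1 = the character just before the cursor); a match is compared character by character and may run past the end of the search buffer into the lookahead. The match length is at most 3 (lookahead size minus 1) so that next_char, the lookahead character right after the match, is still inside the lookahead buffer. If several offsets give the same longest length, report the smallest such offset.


Try each offset into the search buffer:
  offset=1 (pos 5, char 'f'): match length 1
  offset=2 (pos 4, char 'c'): match length 0
  offset=3 (pos 3, char 'a'): match length 0
  offset=4 (pos 2, char 'f'): match length 3
  offset=5 (pos 1, char 'a'): match length 0
  offset=6 (pos 0, char 'a'): match length 0
Longest match has length 3 at offset 4.
next_char = character at position 6 + 3 = 9 -> 'c'

Best match: offset=4, length=3 (matching 'fac' starting at position 2)
LZ77 triple: (4, 3, 'c')


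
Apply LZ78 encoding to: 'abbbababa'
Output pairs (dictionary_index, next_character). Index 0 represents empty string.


LZ78 encoding steps:
Dictionary: {0: ''}
Step 1: w='' (idx 0), next='a' -> output (0, 'a'), add 'a' as idx 1
Step 2: w='' (idx 0), next='b' -> output (0, 'b'), add 'b' as idx 2
Step 3: w='b' (idx 2), next='b' -> output (2, 'b'), add 'bb' as idx 3
Step 4: w='a' (idx 1), next='b' -> output (1, 'b'), add 'ab' as idx 4
Step 5: w='ab' (idx 4), next='a' -> output (4, 'a'), add 'aba' as idx 5


Encoded: [(0, 'a'), (0, 'b'), (2, 'b'), (1, 'b'), (4, 'a')]


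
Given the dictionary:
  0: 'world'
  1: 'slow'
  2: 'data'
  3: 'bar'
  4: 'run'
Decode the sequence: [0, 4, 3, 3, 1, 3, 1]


Look up each index in the dictionary:
  0 -> 'world'
  4 -> 'run'
  3 -> 'bar'
  3 -> 'bar'
  1 -> 'slow'
  3 -> 'bar'
  1 -> 'slow'

Decoded: "world run bar bar slow bar slow"


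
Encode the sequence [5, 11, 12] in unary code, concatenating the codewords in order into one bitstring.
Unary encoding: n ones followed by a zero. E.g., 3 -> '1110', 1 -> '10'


Encode each number as n ones followed by a terminating 0:
  5 -> 111110 (6 bits)
  11 -> 111111111110 (12 bits)
  12 -> 1111111111110 (13 bits)
Total length = 6 + 12 + 13 = 31 bits.

Unary([5, 11, 12]) = 1111101111111111101111111111110 (31 bits)


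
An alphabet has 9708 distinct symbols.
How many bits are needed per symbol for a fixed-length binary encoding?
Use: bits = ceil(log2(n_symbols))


log2(9708) = 13.245
Bracket: 2^13 = 8192 < 9708 <= 2^14 = 16384
So ceil(log2(9708)) = 14

bits = ceil(log2(9708)) = ceil(13.245) = 14 bits


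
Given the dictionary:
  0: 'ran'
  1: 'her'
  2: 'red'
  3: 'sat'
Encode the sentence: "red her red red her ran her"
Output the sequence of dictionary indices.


Look up each word in the dictionary:
  'red' -> 2
  'her' -> 1
  'red' -> 2
  'red' -> 2
  'her' -> 1
  'ran' -> 0
  'her' -> 1

Encoded: [2, 1, 2, 2, 1, 0, 1]


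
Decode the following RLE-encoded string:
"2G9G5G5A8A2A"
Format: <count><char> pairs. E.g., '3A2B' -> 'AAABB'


Expanding each <count><char> pair:
  2G -> 'GG'
  9G -> 'GGGGGGGGG'
  5G -> 'GGGGG'
  5A -> 'AAAAA'
  8A -> 'AAAAAAAA'
  2A -> 'AA'

Decoded = GGGGGGGGGGGGGGGGAAAAAAAAAAAAAAA


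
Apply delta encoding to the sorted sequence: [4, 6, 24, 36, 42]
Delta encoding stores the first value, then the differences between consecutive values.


First value: 4
Deltas:
  6 - 4 = 2
  24 - 6 = 18
  36 - 24 = 12
  42 - 36 = 6


Delta encoded: [4, 2, 18, 12, 6]


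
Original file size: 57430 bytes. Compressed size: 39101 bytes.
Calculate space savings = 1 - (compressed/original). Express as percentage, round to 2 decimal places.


ratio = compressed/original = 39101/57430 = 0.680846
savings = 1 - ratio = 1 - 0.680846 = 0.319154
as a percentage: 0.319154 * 100 = 31.92%

Space savings = 1 - 39101/57430 = 31.92%


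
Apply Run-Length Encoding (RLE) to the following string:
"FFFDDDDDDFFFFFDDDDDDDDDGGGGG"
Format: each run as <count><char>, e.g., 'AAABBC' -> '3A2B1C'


Scanning runs left to right:
  i=0: run of 'F' x 3 -> '3F'
  i=3: run of 'D' x 6 -> '6D'
  i=9: run of 'F' x 5 -> '5F'
  i=14: run of 'D' x 9 -> '9D'
  i=23: run of 'G' x 5 -> '5G'

RLE = 3F6D5F9D5G


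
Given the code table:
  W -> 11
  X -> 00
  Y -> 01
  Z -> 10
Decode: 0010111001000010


Decoding:
00 -> X
10 -> Z
11 -> W
10 -> Z
01 -> Y
00 -> X
00 -> X
10 -> Z


Result: XZWZYXXZ


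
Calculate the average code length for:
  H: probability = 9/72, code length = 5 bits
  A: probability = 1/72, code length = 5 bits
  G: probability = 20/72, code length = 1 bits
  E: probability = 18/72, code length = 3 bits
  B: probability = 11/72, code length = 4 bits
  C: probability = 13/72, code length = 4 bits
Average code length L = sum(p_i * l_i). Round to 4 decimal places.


Weighted contributions p_i * l_i:
  H: (9/72) * 5 = 45/72
  A: (1/72) * 5 = 5/72
  G: (20/72) * 1 = 20/72
  E: (18/72) * 3 = 54/72
  B: (11/72) * 4 = 44/72
  C: (13/72) * 4 = 52/72
Sum = (45 + 5 + 20 + 54 + 44 + 52)/72 = 220/72

L = 220/72 = 3.0556 bits/symbol


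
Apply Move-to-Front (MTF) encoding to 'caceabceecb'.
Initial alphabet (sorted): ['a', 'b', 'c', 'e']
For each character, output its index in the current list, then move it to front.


MTF encoding:
'c': index 2 in ['a', 'b', 'c', 'e'] -> ['c', 'a', 'b', 'e']
'a': index 1 in ['c', 'a', 'b', 'e'] -> ['a', 'c', 'b', 'e']
'c': index 1 in ['a', 'c', 'b', 'e'] -> ['c', 'a', 'b', 'e']
'e': index 3 in ['c', 'a', 'b', 'e'] -> ['e', 'c', 'a', 'b']
'a': index 2 in ['e', 'c', 'a', 'b'] -> ['a', 'e', 'c', 'b']
'b': index 3 in ['a', 'e', 'c', 'b'] -> ['b', 'a', 'e', 'c']
'c': index 3 in ['b', 'a', 'e', 'c'] -> ['c', 'b', 'a', 'e']
'e': index 3 in ['c', 'b', 'a', 'e'] -> ['e', 'c', 'b', 'a']
'e': index 0 in ['e', 'c', 'b', 'a'] -> ['e', 'c', 'b', 'a']
'c': index 1 in ['e', 'c', 'b', 'a'] -> ['c', 'e', 'b', 'a']
'b': index 2 in ['c', 'e', 'b', 'a'] -> ['b', 'c', 'e', 'a']


Output: [2, 1, 1, 3, 2, 3, 3, 3, 0, 1, 2]


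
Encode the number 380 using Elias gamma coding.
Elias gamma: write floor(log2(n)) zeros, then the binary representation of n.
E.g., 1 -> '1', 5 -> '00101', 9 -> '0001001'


num_bits = floor(log2(380)) + 1 = 9
leading_zeros = num_bits - 1 = 8
binary(380) = 101111100

Elias gamma(380) = '00000000' + '101111100' = 00000000101111100 (17 bits)


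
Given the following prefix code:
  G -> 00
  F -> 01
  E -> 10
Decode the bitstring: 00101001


Decoding step by step:
Bits 00 -> G
Bits 10 -> E
Bits 10 -> E
Bits 01 -> F


Decoded message: GEEF


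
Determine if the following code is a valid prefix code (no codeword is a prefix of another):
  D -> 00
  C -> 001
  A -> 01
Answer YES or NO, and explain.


Checking each pair (does one codeword prefix another?):
  D='00' vs C='001': prefix -- VIOLATION

NO -- this is NOT a valid prefix code. D (00) is a prefix of C (001).


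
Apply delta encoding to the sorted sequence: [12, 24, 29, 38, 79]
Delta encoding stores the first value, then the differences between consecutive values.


First value: 12
Deltas:
  24 - 12 = 12
  29 - 24 = 5
  38 - 29 = 9
  79 - 38 = 41


Delta encoded: [12, 12, 5, 9, 41]


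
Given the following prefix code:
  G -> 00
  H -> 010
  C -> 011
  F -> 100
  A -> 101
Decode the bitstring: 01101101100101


Decoding step by step:
Bits 011 -> C
Bits 011 -> C
Bits 011 -> C
Bits 00 -> G
Bits 101 -> A


Decoded message: CCCGA


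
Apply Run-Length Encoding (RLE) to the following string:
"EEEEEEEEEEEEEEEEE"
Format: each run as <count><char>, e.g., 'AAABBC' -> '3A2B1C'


Scanning runs left to right:
  i=0: run of 'E' x 17 -> '17E'

RLE = 17E


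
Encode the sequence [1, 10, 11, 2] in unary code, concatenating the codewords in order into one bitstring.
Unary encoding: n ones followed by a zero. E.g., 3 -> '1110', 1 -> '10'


Encode each number as n ones followed by a terminating 0:
  1 -> 10 (2 bits)
  10 -> 11111111110 (11 bits)
  11 -> 111111111110 (12 bits)
  2 -> 110 (3 bits)
Total length = 2 + 11 + 12 + 3 = 28 bits.

Unary([1, 10, 11, 2]) = 1011111111110111111111110110 (28 bits)


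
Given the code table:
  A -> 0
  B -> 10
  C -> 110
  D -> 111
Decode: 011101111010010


Decoding:
0 -> A
111 -> D
0 -> A
111 -> D
10 -> B
10 -> B
0 -> A
10 -> B


Result: ADADBBAB


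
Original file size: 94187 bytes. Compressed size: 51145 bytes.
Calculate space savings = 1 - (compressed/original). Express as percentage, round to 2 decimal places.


ratio = compressed/original = 51145/94187 = 0.543015
savings = 1 - ratio = 1 - 0.543015 = 0.456985
as a percentage: 0.456985 * 100 = 45.7%

Space savings = 1 - 51145/94187 = 45.7%


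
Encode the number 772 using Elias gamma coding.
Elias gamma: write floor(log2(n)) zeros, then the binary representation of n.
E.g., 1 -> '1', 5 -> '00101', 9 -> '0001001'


num_bits = floor(log2(772)) + 1 = 10
leading_zeros = num_bits - 1 = 9
binary(772) = 1100000100

Elias gamma(772) = '000000000' + '1100000100' = 0000000001100000100 (19 bits)


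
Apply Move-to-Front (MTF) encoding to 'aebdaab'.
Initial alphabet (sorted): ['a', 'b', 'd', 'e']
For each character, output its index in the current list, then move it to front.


MTF encoding:
'a': index 0 in ['a', 'b', 'd', 'e'] -> ['a', 'b', 'd', 'e']
'e': index 3 in ['a', 'b', 'd', 'e'] -> ['e', 'a', 'b', 'd']
'b': index 2 in ['e', 'a', 'b', 'd'] -> ['b', 'e', 'a', 'd']
'd': index 3 in ['b', 'e', 'a', 'd'] -> ['d', 'b', 'e', 'a']
'a': index 3 in ['d', 'b', 'e', 'a'] -> ['a', 'd', 'b', 'e']
'a': index 0 in ['a', 'd', 'b', 'e'] -> ['a', 'd', 'b', 'e']
'b': index 2 in ['a', 'd', 'b', 'e'] -> ['b', 'a', 'd', 'e']


Output: [0, 3, 2, 3, 3, 0, 2]


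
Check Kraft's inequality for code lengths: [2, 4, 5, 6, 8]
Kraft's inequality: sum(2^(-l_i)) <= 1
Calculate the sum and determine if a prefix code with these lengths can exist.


Sum = 2^(-2) + 2^(-4) + 2^(-5) + 2^(-6) + 2^(-8)
    = 0.25 + 0.0625 + 0.03125 + 0.015625 + 0.00390625
    = 93/256 = 0.36328125
Since 0.36328125 <= 1, Kraft's inequality IS satisfied.
A prefix code with these lengths CAN exist.

Kraft sum = 0.36328125. Satisfied.


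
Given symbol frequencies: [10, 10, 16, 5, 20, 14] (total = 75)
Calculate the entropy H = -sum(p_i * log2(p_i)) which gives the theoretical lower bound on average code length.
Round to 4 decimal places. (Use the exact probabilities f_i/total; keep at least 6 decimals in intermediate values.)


Per-symbol terms -p_i * log2(p_i) with p_i = f_i/75:
  p = 10/75 = 0.133333: log2(p) = -2.906891, -p*log2(p) = 0.387585
  p = 10/75 = 0.133333: log2(p) = -2.906891, -p*log2(p) = 0.387585
  p = 16/75 = 0.213333: log2(p) = -2.228819, -p*log2(p) = 0.475481
  p = 5/75 = 0.066667: log2(p) = -3.906891, -p*log2(p) = 0.260459
  p = 20/75 = 0.266667: log2(p) = -1.906891, -p*log2(p) = 0.508504
  p = 14/75 = 0.186667: log2(p) = -2.421464, -p*log2(p) = 0.452007
H = 0.387585 + 0.387585 + 0.475481 + 0.260459 + 0.508504 + 0.452007 = 2.471621

H = 2.4716 bits/symbol


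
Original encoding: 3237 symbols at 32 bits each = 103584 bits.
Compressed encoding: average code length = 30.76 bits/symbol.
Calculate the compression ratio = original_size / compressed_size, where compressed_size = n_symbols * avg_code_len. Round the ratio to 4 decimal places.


original_size = n_symbols * orig_bits = 3237 * 32 = 103584 bits
compressed_size = n_symbols * avg_code_len = 3237 * 30.76 = 99570.12 bits
ratio = original_size / compressed_size = 103584 / 99570.12 = 1.0403

Compression ratio = 1.0403


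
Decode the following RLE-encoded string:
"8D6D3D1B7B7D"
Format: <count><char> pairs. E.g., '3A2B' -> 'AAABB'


Expanding each <count><char> pair:
  8D -> 'DDDDDDDD'
  6D -> 'DDDDDD'
  3D -> 'DDD'
  1B -> 'B'
  7B -> 'BBBBBBB'
  7D -> 'DDDDDDD'

Decoded = DDDDDDDDDDDDDDDDDBBBBBBBBDDDDDDD


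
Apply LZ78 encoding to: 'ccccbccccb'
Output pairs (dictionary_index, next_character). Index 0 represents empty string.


LZ78 encoding steps:
Dictionary: {0: ''}
Step 1: w='' (idx 0), next='c' -> output (0, 'c'), add 'c' as idx 1
Step 2: w='c' (idx 1), next='c' -> output (1, 'c'), add 'cc' as idx 2
Step 3: w='c' (idx 1), next='b' -> output (1, 'b'), add 'cb' as idx 3
Step 4: w='cc' (idx 2), next='c' -> output (2, 'c'), add 'ccc' as idx 4
Step 5: w='cb' (idx 3), end of input -> output (3, '')


Encoded: [(0, 'c'), (1, 'c'), (1, 'b'), (2, 'c'), (3, '')]


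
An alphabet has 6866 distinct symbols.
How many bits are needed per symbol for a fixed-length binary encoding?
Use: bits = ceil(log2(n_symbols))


log2(6866) = 12.7453
Bracket: 2^12 = 4096 < 6866 <= 2^13 = 8192
So ceil(log2(6866)) = 13

bits = ceil(log2(6866)) = ceil(12.7453) = 13 bits


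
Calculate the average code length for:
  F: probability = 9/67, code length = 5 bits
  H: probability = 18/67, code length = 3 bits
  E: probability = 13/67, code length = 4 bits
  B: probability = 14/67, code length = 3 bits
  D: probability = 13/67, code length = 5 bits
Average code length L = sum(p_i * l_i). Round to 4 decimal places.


Weighted contributions p_i * l_i:
  F: (9/67) * 5 = 45/67
  H: (18/67) * 3 = 54/67
  E: (13/67) * 4 = 52/67
  B: (14/67) * 3 = 42/67
  D: (13/67) * 5 = 65/67
Sum = (45 + 54 + 52 + 42 + 65)/67 = 258/67

L = 258/67 = 3.8507 bits/symbol


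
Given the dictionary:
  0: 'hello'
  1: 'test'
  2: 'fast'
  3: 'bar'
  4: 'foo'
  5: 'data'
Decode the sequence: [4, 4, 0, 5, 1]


Look up each index in the dictionary:
  4 -> 'foo'
  4 -> 'foo'
  0 -> 'hello'
  5 -> 'data'
  1 -> 'test'

Decoded: "foo foo hello data test"


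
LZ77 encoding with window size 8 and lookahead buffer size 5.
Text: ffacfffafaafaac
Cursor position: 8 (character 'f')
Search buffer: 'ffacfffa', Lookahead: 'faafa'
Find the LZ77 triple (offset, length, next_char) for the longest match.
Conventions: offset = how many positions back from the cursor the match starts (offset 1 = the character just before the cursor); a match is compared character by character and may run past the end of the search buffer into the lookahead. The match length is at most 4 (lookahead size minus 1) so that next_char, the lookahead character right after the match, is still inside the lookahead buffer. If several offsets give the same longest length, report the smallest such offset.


Try each offset into the search buffer:
  offset=1 (pos 7, char 'a'): match length 0
  offset=2 (pos 6, char 'f'): match length 2
  offset=3 (pos 5, char 'f'): match length 1
  offset=4 (pos 4, char 'f'): match length 1
  offset=5 (pos 3, char 'c'): match length 0
  offset=6 (pos 2, char 'a'): match length 0
  offset=7 (pos 1, char 'f'): match length 2
  offset=8 (pos 0, char 'f'): match length 1
Longest match has length 2, found at offsets 2, 7; take the smallest, offset 2.
next_char = character at position 8 + 2 = 10 -> 'a'

Best match: offset=2, length=2 (matching 'fa' starting at position 6)
LZ77 triple: (2, 2, 'a')


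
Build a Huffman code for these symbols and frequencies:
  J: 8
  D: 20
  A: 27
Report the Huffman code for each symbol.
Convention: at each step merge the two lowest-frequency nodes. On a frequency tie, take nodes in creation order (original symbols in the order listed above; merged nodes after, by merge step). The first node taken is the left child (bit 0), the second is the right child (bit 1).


Huffman tree construction:
Step 1: Merge J(8) + D(20) = 28
Step 2: Merge A(27) + (J+D)(28) = 55
Read each symbol's code off the tree from the root (left child = 0, right child = 1).

Codes:
  J: 10 (length 2)
  D: 11 (length 2)
  A: 0 (length 1)
Average code length: 83/55 = 1.5091 bits/symbol


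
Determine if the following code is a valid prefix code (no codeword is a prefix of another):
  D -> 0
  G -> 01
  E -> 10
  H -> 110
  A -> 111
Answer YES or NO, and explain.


Checking each pair (does one codeword prefix another?):
  D='0' vs G='01': prefix -- VIOLATION

NO -- this is NOT a valid prefix code. D (0) is a prefix of G (01).


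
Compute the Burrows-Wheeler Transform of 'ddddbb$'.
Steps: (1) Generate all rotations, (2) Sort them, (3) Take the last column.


Rotations (sorted):
  0: $ddddbb -> last char: b
  1: b$ddddb -> last char: b
  2: bb$dddd -> last char: d
  3: dbb$ddd -> last char: d
  4: ddbb$dd -> last char: d
  5: dddbb$d -> last char: d
  6: ddddbb$ -> last char: $


BWT = bbdddd$


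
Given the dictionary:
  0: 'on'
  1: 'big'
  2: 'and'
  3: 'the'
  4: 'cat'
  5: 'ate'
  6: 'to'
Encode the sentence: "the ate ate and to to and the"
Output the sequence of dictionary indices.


Look up each word in the dictionary:
  'the' -> 3
  'ate' -> 5
  'ate' -> 5
  'and' -> 2
  'to' -> 6
  'to' -> 6
  'and' -> 2
  'the' -> 3

Encoded: [3, 5, 5, 2, 6, 6, 2, 3]


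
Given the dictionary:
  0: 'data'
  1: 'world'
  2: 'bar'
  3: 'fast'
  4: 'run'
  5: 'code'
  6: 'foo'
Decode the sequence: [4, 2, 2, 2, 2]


Look up each index in the dictionary:
  4 -> 'run'
  2 -> 'bar'
  2 -> 'bar'
  2 -> 'bar'
  2 -> 'bar'

Decoded: "run bar bar bar bar"


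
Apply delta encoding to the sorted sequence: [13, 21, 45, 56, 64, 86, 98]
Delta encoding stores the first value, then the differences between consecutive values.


First value: 13
Deltas:
  21 - 13 = 8
  45 - 21 = 24
  56 - 45 = 11
  64 - 56 = 8
  86 - 64 = 22
  98 - 86 = 12


Delta encoded: [13, 8, 24, 11, 8, 22, 12]


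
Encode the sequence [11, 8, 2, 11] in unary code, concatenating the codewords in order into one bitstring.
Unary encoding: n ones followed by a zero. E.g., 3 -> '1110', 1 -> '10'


Encode each number as n ones followed by a terminating 0:
  11 -> 111111111110 (12 bits)
  8 -> 111111110 (9 bits)
  2 -> 110 (3 bits)
  11 -> 111111111110 (12 bits)
Total length = 12 + 9 + 3 + 12 = 36 bits.

Unary([11, 8, 2, 11]) = 111111111110111111110110111111111110 (36 bits)


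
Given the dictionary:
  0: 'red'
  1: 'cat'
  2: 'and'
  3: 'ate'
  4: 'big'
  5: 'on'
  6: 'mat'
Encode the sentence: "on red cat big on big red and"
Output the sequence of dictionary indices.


Look up each word in the dictionary:
  'on' -> 5
  'red' -> 0
  'cat' -> 1
  'big' -> 4
  'on' -> 5
  'big' -> 4
  'red' -> 0
  'and' -> 2

Encoded: [5, 0, 1, 4, 5, 4, 0, 2]


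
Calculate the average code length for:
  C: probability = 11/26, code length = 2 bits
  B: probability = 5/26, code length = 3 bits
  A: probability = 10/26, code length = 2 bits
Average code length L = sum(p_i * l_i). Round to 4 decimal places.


Weighted contributions p_i * l_i:
  C: (11/26) * 2 = 22/26
  B: (5/26) * 3 = 15/26
  A: (10/26) * 2 = 20/26
Sum = (22 + 15 + 20)/26 = 57/26

L = 57/26 = 2.1923 bits/symbol


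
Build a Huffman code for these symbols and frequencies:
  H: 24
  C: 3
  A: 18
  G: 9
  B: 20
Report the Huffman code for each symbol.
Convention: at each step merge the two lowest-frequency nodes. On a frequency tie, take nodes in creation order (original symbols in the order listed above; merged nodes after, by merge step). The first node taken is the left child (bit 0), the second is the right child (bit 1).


Huffman tree construction:
Step 1: Merge C(3) + G(9) = 12
Step 2: Merge (C+G)(12) + A(18) = 30
Step 3: Merge B(20) + H(24) = 44
Step 4: Merge ((C+G)+A)(30) + (B+H)(44) = 74
Read each symbol's code off the tree from the root (left child = 0, right child = 1).

Codes:
  H: 11 (length 2)
  C: 000 (length 3)
  A: 01 (length 2)
  G: 001 (length 3)
  B: 10 (length 2)
Average code length: 160/74 = 2.1622 bits/symbol


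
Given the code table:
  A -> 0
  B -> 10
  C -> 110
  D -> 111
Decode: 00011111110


Decoding:
0 -> A
0 -> A
0 -> A
111 -> D
111 -> D
10 -> B


Result: AAADDB


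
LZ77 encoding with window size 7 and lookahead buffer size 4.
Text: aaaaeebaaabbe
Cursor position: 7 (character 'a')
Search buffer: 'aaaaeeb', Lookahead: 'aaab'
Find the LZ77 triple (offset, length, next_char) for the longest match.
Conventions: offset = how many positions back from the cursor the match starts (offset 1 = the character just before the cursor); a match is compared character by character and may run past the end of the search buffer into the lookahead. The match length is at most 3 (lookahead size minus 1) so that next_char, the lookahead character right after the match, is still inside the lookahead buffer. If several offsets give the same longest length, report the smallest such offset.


Try each offset into the search buffer:
  offset=1 (pos 6, char 'b'): match length 0
  offset=2 (pos 5, char 'e'): match length 0
  offset=3 (pos 4, char 'e'): match length 0
  offset=4 (pos 3, char 'a'): match length 1
  offset=5 (pos 2, char 'a'): match length 2
  offset=6 (pos 1, char 'a'): match length 3
  offset=7 (pos 0, char 'a'): match length 3
Longest match has length 3, found at offsets 6, 7; take the smallest, offset 6.
next_char = character at position 7 + 3 = 10 -> 'b'

Best match: offset=6, length=3 (matching 'aaa' starting at position 1)
LZ77 triple: (6, 3, 'b')


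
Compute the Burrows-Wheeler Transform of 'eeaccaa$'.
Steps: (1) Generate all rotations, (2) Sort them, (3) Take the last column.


Rotations (sorted):
  0: $eeaccaa -> last char: a
  1: a$eeacca -> last char: a
  2: aa$eeacc -> last char: c
  3: accaa$ee -> last char: e
  4: caa$eeac -> last char: c
  5: ccaa$eea -> last char: a
  6: eaccaa$e -> last char: e
  7: eeaccaa$ -> last char: $


BWT = aacecae$


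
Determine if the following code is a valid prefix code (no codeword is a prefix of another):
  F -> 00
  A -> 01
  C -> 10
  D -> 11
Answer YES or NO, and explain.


Checking each pair (does one codeword prefix another?):
  F='00' vs A='01': no prefix
  F='00' vs C='10': no prefix
  F='00' vs D='11': no prefix
  A='01' vs F='00': no prefix
  A='01' vs C='10': no prefix
  A='01' vs D='11': no prefix
  C='10' vs F='00': no prefix
  C='10' vs A='01': no prefix
  C='10' vs D='11': no prefix
  D='11' vs F='00': no prefix
  D='11' vs A='01': no prefix
  D='11' vs C='10': no prefix
No violation found over all pairs.

YES -- this is a valid prefix code. No codeword is a prefix of any other codeword.


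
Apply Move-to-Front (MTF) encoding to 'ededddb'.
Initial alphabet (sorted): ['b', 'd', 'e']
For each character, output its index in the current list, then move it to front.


MTF encoding:
'e': index 2 in ['b', 'd', 'e'] -> ['e', 'b', 'd']
'd': index 2 in ['e', 'b', 'd'] -> ['d', 'e', 'b']
'e': index 1 in ['d', 'e', 'b'] -> ['e', 'd', 'b']
'd': index 1 in ['e', 'd', 'b'] -> ['d', 'e', 'b']
'd': index 0 in ['d', 'e', 'b'] -> ['d', 'e', 'b']
'd': index 0 in ['d', 'e', 'b'] -> ['d', 'e', 'b']
'b': index 2 in ['d', 'e', 'b'] -> ['b', 'd', 'e']


Output: [2, 2, 1, 1, 0, 0, 2]


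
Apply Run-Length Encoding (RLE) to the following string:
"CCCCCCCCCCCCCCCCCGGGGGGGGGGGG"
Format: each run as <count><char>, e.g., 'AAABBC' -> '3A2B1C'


Scanning runs left to right:
  i=0: run of 'C' x 17 -> '17C'
  i=17: run of 'G' x 12 -> '12G'

RLE = 17C12G


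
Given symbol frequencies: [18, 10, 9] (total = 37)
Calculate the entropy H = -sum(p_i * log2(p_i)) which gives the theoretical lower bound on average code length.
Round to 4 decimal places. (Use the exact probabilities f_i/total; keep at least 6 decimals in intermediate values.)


Per-symbol terms -p_i * log2(p_i) with p_i = f_i/37:
  p = 18/37 = 0.486486: log2(p) = -1.039528, -p*log2(p) = 0.505717
  p = 10/37 = 0.270270: log2(p) = -1.887525, -p*log2(p) = 0.510142
  p = 9/37 = 0.243243: log2(p) = -2.039528, -p*log2(p) = 0.496101
H = 0.505717 + 0.510142 + 0.496101 = 1.511960

H = 1.512 bits/symbol


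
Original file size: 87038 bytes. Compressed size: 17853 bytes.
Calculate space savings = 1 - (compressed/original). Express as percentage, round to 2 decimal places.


ratio = compressed/original = 17853/87038 = 0.205117
savings = 1 - ratio = 1 - 0.205117 = 0.794883
as a percentage: 0.794883 * 100 = 79.49%

Space savings = 1 - 17853/87038 = 79.49%


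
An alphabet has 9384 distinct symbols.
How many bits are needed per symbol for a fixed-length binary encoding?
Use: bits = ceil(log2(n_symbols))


log2(9384) = 13.196
Bracket: 2^13 = 8192 < 9384 <= 2^14 = 16384
So ceil(log2(9384)) = 14

bits = ceil(log2(9384)) = ceil(13.196) = 14 bits


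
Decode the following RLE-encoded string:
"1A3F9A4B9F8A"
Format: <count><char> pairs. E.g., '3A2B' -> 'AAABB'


Expanding each <count><char> pair:
  1A -> 'A'
  3F -> 'FFF'
  9A -> 'AAAAAAAAA'
  4B -> 'BBBB'
  9F -> 'FFFFFFFFF'
  8A -> 'AAAAAAAA'

Decoded = AFFFAAAAAAAAABBBBFFFFFFFFFAAAAAAAA


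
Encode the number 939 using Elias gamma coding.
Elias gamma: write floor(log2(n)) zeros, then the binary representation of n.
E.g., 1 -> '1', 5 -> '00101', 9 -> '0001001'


num_bits = floor(log2(939)) + 1 = 10
leading_zeros = num_bits - 1 = 9
binary(939) = 1110101011

Elias gamma(939) = '000000000' + '1110101011' = 0000000001110101011 (19 bits)


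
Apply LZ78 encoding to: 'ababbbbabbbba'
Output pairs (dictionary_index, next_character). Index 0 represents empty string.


LZ78 encoding steps:
Dictionary: {0: ''}
Step 1: w='' (idx 0), next='a' -> output (0, 'a'), add 'a' as idx 1
Step 2: w='' (idx 0), next='b' -> output (0, 'b'), add 'b' as idx 2
Step 3: w='a' (idx 1), next='b' -> output (1, 'b'), add 'ab' as idx 3
Step 4: w='b' (idx 2), next='b' -> output (2, 'b'), add 'bb' as idx 4
Step 5: w='b' (idx 2), next='a' -> output (2, 'a'), add 'ba' as idx 5
Step 6: w='bb' (idx 4), next='b' -> output (4, 'b'), add 'bbb' as idx 6
Step 7: w='ba' (idx 5), end of input -> output (5, '')


Encoded: [(0, 'a'), (0, 'b'), (1, 'b'), (2, 'b'), (2, 'a'), (4, 'b'), (5, '')]


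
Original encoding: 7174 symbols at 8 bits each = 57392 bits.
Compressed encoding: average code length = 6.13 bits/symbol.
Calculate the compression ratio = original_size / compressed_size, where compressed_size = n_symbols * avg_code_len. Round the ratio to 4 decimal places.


original_size = n_symbols * orig_bits = 7174 * 8 = 57392 bits
compressed_size = n_symbols * avg_code_len = 7174 * 6.13 = 43976.62 bits
ratio = original_size / compressed_size = 57392 / 43976.62 = 1.3051

Compression ratio = 1.3051


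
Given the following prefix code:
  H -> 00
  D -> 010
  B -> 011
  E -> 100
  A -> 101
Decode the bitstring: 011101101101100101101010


Decoding step by step:
Bits 011 -> B
Bits 101 -> A
Bits 101 -> A
Bits 101 -> A
Bits 100 -> E
Bits 101 -> A
Bits 101 -> A
Bits 010 -> D


Decoded message: BAAAEAAD


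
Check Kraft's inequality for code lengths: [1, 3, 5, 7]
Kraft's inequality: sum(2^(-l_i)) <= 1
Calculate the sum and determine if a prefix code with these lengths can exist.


Sum = 2^(-1) + 2^(-3) + 2^(-5) + 2^(-7)
    = 0.5 + 0.125 + 0.03125 + 0.0078125
    = 85/128 = 0.6640625
Since 0.6640625 <= 1, Kraft's inequality IS satisfied.
A prefix code with these lengths CAN exist.

Kraft sum = 0.6640625. Satisfied.


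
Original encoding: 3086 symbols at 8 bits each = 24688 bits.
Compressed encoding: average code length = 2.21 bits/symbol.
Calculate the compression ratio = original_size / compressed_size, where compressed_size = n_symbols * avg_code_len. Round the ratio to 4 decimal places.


original_size = n_symbols * orig_bits = 3086 * 8 = 24688 bits
compressed_size = n_symbols * avg_code_len = 3086 * 2.21 = 6820.06 bits
ratio = original_size / compressed_size = 24688 / 6820.06 = 3.6199

Compression ratio = 3.6199


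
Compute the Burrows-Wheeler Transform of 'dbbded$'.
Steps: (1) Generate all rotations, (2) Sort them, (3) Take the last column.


Rotations (sorted):
  0: $dbbded -> last char: d
  1: bbded$d -> last char: d
  2: bded$db -> last char: b
  3: d$dbbde -> last char: e
  4: dbbded$ -> last char: $
  5: ded$dbb -> last char: b
  6: ed$dbbd -> last char: d


BWT = ddbe$bd


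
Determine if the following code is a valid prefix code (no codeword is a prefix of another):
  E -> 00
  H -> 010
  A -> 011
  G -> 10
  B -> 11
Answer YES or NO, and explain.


Checking each pair (does one codeword prefix another?):
  E='00' vs H='010': no prefix
  E='00' vs A='011': no prefix
  E='00' vs G='10': no prefix
  E='00' vs B='11': no prefix
  H='010' vs E='00': no prefix
  H='010' vs A='011': no prefix
  H='010' vs G='10': no prefix
  H='010' vs B='11': no prefix
  A='011' vs E='00': no prefix
  A='011' vs H='010': no prefix
  A='011' vs G='10': no prefix
  A='011' vs B='11': no prefix
  G='10' vs E='00': no prefix
  G='10' vs H='010': no prefix
  G='10' vs A='011': no prefix
  G='10' vs B='11': no prefix
  B='11' vs E='00': no prefix
  B='11' vs H='010': no prefix
  B='11' vs A='011': no prefix
  B='11' vs G='10': no prefix
No violation found over all pairs.

YES -- this is a valid prefix code. No codeword is a prefix of any other codeword.


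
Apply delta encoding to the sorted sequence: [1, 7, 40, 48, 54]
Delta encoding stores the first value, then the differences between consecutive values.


First value: 1
Deltas:
  7 - 1 = 6
  40 - 7 = 33
  48 - 40 = 8
  54 - 48 = 6


Delta encoded: [1, 6, 33, 8, 6]


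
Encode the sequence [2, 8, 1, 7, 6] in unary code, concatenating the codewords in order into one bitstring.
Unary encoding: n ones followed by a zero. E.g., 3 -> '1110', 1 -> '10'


Encode each number as n ones followed by a terminating 0:
  2 -> 110 (3 bits)
  8 -> 111111110 (9 bits)
  1 -> 10 (2 bits)
  7 -> 11111110 (8 bits)
  6 -> 1111110 (7 bits)
Total length = 3 + 9 + 2 + 8 + 7 = 29 bits.

Unary([2, 8, 1, 7, 6]) = 11011111111010111111101111110 (29 bits)


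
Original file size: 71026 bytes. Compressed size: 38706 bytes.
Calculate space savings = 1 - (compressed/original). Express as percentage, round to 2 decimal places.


ratio = compressed/original = 38706/71026 = 0.544955
savings = 1 - ratio = 1 - 0.544955 = 0.455045
as a percentage: 0.455045 * 100 = 45.5%

Space savings = 1 - 38706/71026 = 45.5%


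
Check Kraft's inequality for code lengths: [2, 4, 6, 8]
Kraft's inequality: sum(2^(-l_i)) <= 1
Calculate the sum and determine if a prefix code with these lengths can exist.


Sum = 2^(-2) + 2^(-4) + 2^(-6) + 2^(-8)
    = 0.25 + 0.0625 + 0.015625 + 0.00390625
    = 85/256 = 0.33203125
Since 0.33203125 <= 1, Kraft's inequality IS satisfied.
A prefix code with these lengths CAN exist.

Kraft sum = 0.33203125. Satisfied.


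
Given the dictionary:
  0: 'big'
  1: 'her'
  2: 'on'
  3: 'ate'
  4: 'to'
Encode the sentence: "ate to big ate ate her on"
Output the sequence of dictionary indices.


Look up each word in the dictionary:
  'ate' -> 3
  'to' -> 4
  'big' -> 0
  'ate' -> 3
  'ate' -> 3
  'her' -> 1
  'on' -> 2

Encoded: [3, 4, 0, 3, 3, 1, 2]


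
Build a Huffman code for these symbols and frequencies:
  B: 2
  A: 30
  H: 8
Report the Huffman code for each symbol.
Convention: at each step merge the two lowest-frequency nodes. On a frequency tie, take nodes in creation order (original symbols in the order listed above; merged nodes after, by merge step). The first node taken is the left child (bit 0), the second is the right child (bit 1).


Huffman tree construction:
Step 1: Merge B(2) + H(8) = 10
Step 2: Merge (B+H)(10) + A(30) = 40
Read each symbol's code off the tree from the root (left child = 0, right child = 1).

Codes:
  B: 00 (length 2)
  A: 1 (length 1)
  H: 01 (length 2)
Average code length: 50/40 = 1.2500 bits/symbol


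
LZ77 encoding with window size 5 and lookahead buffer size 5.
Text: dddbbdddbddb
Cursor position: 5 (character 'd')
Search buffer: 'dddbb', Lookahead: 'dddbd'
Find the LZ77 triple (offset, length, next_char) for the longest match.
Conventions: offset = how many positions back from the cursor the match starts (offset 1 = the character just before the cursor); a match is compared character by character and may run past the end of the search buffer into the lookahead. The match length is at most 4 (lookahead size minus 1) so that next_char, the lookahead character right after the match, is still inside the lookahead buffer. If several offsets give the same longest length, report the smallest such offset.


Try each offset into the search buffer:
  offset=1 (pos 4, char 'b'): match length 0
  offset=2 (pos 3, char 'b'): match length 0
  offset=3 (pos 2, char 'd'): match length 1
  offset=4 (pos 1, char 'd'): match length 2
  offset=5 (pos 0, char 'd'): match length 4
Longest match has length 4 at offset 5.
next_char = character at position 5 + 4 = 9 -> 'd'

Best match: offset=5, length=4 (matching 'dddb' starting at position 0)
LZ77 triple: (5, 4, 'd')


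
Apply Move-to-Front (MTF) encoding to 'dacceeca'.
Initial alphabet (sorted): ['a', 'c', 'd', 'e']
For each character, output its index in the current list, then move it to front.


MTF encoding:
'd': index 2 in ['a', 'c', 'd', 'e'] -> ['d', 'a', 'c', 'e']
'a': index 1 in ['d', 'a', 'c', 'e'] -> ['a', 'd', 'c', 'e']
'c': index 2 in ['a', 'd', 'c', 'e'] -> ['c', 'a', 'd', 'e']
'c': index 0 in ['c', 'a', 'd', 'e'] -> ['c', 'a', 'd', 'e']
'e': index 3 in ['c', 'a', 'd', 'e'] -> ['e', 'c', 'a', 'd']
'e': index 0 in ['e', 'c', 'a', 'd'] -> ['e', 'c', 'a', 'd']
'c': index 1 in ['e', 'c', 'a', 'd'] -> ['c', 'e', 'a', 'd']
'a': index 2 in ['c', 'e', 'a', 'd'] -> ['a', 'c', 'e', 'd']


Output: [2, 1, 2, 0, 3, 0, 1, 2]


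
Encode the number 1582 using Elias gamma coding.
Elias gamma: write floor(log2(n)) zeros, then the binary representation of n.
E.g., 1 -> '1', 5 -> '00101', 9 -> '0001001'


num_bits = floor(log2(1582)) + 1 = 11
leading_zeros = num_bits - 1 = 10
binary(1582) = 11000101110

Elias gamma(1582) = '0000000000' + '11000101110' = 000000000011000101110 (21 bits)


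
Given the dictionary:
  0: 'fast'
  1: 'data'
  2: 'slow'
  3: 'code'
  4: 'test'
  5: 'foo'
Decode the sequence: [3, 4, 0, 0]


Look up each index in the dictionary:
  3 -> 'code'
  4 -> 'test'
  0 -> 'fast'
  0 -> 'fast'

Decoded: "code test fast fast"


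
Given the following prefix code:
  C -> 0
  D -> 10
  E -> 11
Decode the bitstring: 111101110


Decoding step by step:
Bits 11 -> E
Bits 11 -> E
Bits 0 -> C
Bits 11 -> E
Bits 10 -> D


Decoded message: EECED


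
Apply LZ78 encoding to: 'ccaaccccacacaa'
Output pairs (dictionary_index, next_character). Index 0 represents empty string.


LZ78 encoding steps:
Dictionary: {0: ''}
Step 1: w='' (idx 0), next='c' -> output (0, 'c'), add 'c' as idx 1
Step 2: w='c' (idx 1), next='a' -> output (1, 'a'), add 'ca' as idx 2
Step 3: w='' (idx 0), next='a' -> output (0, 'a'), add 'a' as idx 3
Step 4: w='c' (idx 1), next='c' -> output (1, 'c'), add 'cc' as idx 4
Step 5: w='cc' (idx 4), next='a' -> output (4, 'a'), add 'cca' as idx 5
Step 6: w='ca' (idx 2), next='c' -> output (2, 'c'), add 'cac' as idx 6
Step 7: w='a' (idx 3), next='a' -> output (3, 'a'), add 'aa' as idx 7


Encoded: [(0, 'c'), (1, 'a'), (0, 'a'), (1, 'c'), (4, 'a'), (2, 'c'), (3, 'a')]


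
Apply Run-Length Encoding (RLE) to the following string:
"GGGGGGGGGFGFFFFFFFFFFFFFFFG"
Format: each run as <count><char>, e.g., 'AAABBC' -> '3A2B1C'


Scanning runs left to right:
  i=0: run of 'G' x 9 -> '9G'
  i=9: run of 'F' x 1 -> '1F'
  i=10: run of 'G' x 1 -> '1G'
  i=11: run of 'F' x 15 -> '15F'
  i=26: run of 'G' x 1 -> '1G'

RLE = 9G1F1G15F1G


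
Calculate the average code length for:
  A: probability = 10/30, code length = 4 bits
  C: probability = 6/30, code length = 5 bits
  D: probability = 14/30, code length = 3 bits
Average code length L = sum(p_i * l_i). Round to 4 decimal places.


Weighted contributions p_i * l_i:
  A: (10/30) * 4 = 40/30
  C: (6/30) * 5 = 30/30
  D: (14/30) * 3 = 42/30
Sum = (40 + 30 + 42)/30 = 112/30

L = 112/30 = 3.7333 bits/symbol


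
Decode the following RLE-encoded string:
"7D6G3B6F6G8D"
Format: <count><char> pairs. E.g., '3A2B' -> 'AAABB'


Expanding each <count><char> pair:
  7D -> 'DDDDDDD'
  6G -> 'GGGGGG'
  3B -> 'BBB'
  6F -> 'FFFFFF'
  6G -> 'GGGGGG'
  8D -> 'DDDDDDDD'

Decoded = DDDDDDDGGGGGGBBBFFFFFFGGGGGGDDDDDDDD


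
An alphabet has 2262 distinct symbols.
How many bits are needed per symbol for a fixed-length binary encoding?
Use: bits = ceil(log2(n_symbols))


log2(2262) = 11.1434
Bracket: 2^11 = 2048 < 2262 <= 2^12 = 4096
So ceil(log2(2262)) = 12

bits = ceil(log2(2262)) = ceil(11.1434) = 12 bits


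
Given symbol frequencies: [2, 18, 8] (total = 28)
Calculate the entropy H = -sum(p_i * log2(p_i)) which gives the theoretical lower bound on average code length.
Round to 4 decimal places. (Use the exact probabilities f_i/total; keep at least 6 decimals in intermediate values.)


Per-symbol terms -p_i * log2(p_i) with p_i = f_i/28:
  p = 2/28 = 0.071429: log2(p) = -3.807355, -p*log2(p) = 0.271954
  p = 18/28 = 0.642857: log2(p) = -0.637430, -p*log2(p) = 0.409776
  p = 8/28 = 0.285714: log2(p) = -1.807355, -p*log2(p) = 0.516387
H = 0.271954 + 0.409776 + 0.516387 = 1.198117

H = 1.1981 bits/symbol


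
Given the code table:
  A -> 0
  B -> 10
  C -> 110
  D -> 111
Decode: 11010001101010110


Decoding:
110 -> C
10 -> B
0 -> A
0 -> A
110 -> C
10 -> B
10 -> B
110 -> C


Result: CBAACBBC


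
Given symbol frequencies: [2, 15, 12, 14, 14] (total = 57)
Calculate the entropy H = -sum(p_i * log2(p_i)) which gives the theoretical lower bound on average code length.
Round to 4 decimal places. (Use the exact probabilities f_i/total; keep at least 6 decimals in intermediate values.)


Per-symbol terms -p_i * log2(p_i) with p_i = f_i/57:
  p = 2/57 = 0.035088: log2(p) = -4.832890, -p*log2(p) = 0.169575
  p = 15/57 = 0.263158: log2(p) = -1.925999, -p*log2(p) = 0.506842
  p = 12/57 = 0.210526: log2(p) = -2.247928, -p*log2(p) = 0.473248
  p = 14/57 = 0.245614: log2(p) = -2.025535, -p*log2(p) = 0.497500
  p = 14/57 = 0.245614: log2(p) = -2.025535, -p*log2(p) = 0.497500
H = 0.169575 + 0.506842 + 0.473248 + 0.497500 + 0.497500 = 2.144665

H = 2.1447 bits/symbol
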